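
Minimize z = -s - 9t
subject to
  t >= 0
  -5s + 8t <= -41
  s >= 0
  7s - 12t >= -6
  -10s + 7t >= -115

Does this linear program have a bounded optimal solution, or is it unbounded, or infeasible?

bounded optimum

Corner points and z = -s - 9t:
  (41/5, 0) → z = -41/5
  (23/2, 0) → z = -23/2
  (211/15, 11/3) → z = -706/15
The feasible region has finitely many vertices and no improving ray; the minimum is -706/15 at (211/15, 11/3).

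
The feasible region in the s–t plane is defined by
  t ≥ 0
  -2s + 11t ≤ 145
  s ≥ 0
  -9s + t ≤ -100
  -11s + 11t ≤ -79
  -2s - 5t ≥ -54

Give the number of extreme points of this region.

The feasible vertices (each the meet of two boundaries and inside every other half-plane) are:
  (100/9, 0)
  (27, 0)
  (1021/88, 389/88)
  (989/77, 436/77)

4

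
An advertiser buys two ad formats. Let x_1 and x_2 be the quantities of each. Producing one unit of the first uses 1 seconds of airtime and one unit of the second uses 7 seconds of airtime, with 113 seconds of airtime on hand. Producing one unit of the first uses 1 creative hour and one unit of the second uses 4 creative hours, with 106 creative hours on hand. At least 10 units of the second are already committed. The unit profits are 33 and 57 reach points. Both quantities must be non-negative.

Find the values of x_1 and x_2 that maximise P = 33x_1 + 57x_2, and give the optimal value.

x_1 = 43, x_2 = 10, maximum P = 1989

Vertices and P = 33x_1 + 57x_2:
  (0, 113/7) → P = 6441/7
  (0, 10) → P = 570
  (43, 10) → P = 1989

The binding constraints are x_1 + 7x_2 = 113 and x_2 = 10.
Solving simultaneously gives x_1 = 43, x_2 = 10.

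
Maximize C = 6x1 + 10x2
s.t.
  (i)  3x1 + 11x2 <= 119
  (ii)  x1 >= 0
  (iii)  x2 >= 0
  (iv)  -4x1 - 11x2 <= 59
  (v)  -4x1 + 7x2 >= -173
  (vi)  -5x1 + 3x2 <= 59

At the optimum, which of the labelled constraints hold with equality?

(i) and (iii)

Extreme points and C = 6x1 + 10x2:
  (0, 119/11) → C = 1190/11
  (119/3, 0) → C = 238
  (0, 0) → C = 0

The maximum is at (119/3, 0). Substituting into each constraint, equality holds for (i) and (iii); the remaining constraints have slack.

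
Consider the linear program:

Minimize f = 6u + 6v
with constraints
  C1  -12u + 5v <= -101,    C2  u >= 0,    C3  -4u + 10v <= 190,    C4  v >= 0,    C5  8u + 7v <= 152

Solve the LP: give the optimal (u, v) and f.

Extreme points and f = 6u + 6v:
  (101/12, 0) → f = 101/2
  (1467/124, 254/31) → f = 7449/62
  (19, 0) → f = 114

At the optimal vertex, -12u + 5v = -101 and v = 0.
Solving simultaneously gives u = 101/12, v = 0.

u = 101/12, v = 0, minimum f = 101/2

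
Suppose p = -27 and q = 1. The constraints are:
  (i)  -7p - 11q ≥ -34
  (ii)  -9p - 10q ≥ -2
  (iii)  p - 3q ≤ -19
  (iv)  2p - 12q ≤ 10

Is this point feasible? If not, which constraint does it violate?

(i): 178 ≥ -34 ✓
(ii): 233 ≥ -2 ✓
(iii): -30 ≤ -19 ✓
(iv): -66 ≤ 10 ✓

feasible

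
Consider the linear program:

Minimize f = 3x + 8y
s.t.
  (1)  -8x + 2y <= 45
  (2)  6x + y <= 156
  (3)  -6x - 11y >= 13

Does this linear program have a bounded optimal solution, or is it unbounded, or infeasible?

From the feasible point (-521/100, 83/50), moving in the direction (1, -6) keeps every constraint satisfied while f decreases without bound.

unbounded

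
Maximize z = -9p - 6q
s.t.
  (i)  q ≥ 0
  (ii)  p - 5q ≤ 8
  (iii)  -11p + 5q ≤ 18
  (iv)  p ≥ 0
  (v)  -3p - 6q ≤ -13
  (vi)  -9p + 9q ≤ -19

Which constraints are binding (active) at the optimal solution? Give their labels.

(v) and (vi)

Extreme points and z = -9p - 6q:
  (8, 0) → z = -72
  (13/3, 0) → z = -39
  (77/27, 20/27) → z = -271/9
The feasible region is unbounded (it extends along (1, 1), (5, 1)), but z strictly decreases along every unbounded feasible direction, so there is no improving ray and the maximum is attained at a vertex.

The maximum is at (77/27, 20/27). Substituting into each constraint, equality holds for (v) and (vi); the remaining constraints have slack.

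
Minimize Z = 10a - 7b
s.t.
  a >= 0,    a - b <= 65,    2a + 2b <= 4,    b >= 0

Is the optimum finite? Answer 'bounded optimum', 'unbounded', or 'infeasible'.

bounded optimum

Corner points and Z = 10a - 7b:
  (0, 2) → Z = -14
  (0, 0) → Z = 0
  (2, 0) → Z = 20
The feasible region has finitely many vertices and no improving ray; the minimum is -14 at (0, 2).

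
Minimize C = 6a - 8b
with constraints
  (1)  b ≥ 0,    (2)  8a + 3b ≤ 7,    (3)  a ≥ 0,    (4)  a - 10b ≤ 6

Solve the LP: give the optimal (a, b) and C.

a = 0, b = 7/3, minimum C = -56/3

Feasible corners and C = 6a - 8b:
  (7/8, 0) → C = 21/4
  (0, 0) → C = 0
  (0, 7/3) → C = -56/3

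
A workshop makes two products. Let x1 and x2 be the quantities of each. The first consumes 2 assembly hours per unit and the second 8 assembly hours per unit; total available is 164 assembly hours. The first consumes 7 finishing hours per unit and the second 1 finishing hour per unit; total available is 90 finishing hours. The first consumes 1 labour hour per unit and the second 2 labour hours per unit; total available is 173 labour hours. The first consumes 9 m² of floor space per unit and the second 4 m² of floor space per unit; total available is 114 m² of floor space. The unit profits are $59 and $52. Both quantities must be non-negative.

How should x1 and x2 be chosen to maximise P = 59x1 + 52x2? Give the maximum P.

x1 = 4, x2 = 39/2, maximum P = 1250

Feasible corners and P = 59x1 + 52x2:
  (0, 0) → P = 0
  (0, 41/2) → P = 1066
  (38/3, 0) → P = 2242/3
  (4, 39/2) → P = 1250

The binding constraints are 2x1 + 8x2 = 164 and 9x1 + 4x2 = 114.
Solving simultaneously gives x1 = 4, x2 = 39/2.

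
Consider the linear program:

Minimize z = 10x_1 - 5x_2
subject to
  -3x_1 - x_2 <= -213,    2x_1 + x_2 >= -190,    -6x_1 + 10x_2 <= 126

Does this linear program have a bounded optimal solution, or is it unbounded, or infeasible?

bounded optimum

Extreme points and z = 10x_1 - 5x_2:
  (403, -996) → z = 9010
  (167/3, 46) → z = 980/3
The feasible region has finitely many vertices and no improving ray; the minimum is 980/3 at (167/3, 46).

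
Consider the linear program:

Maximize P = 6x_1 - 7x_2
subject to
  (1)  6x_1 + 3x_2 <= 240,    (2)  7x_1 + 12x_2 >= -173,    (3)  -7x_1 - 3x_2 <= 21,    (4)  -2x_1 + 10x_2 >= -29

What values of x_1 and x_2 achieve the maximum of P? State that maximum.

At the optimal vertex, 6x_1 + 3x_2 = 240 and -2x_1 + 10x_2 = -29.
Solving simultaneously gives x_1 = 829/22, x_2 = 51/11.

x_1 = 829/22, x_2 = 51/11, maximum P = 2130/11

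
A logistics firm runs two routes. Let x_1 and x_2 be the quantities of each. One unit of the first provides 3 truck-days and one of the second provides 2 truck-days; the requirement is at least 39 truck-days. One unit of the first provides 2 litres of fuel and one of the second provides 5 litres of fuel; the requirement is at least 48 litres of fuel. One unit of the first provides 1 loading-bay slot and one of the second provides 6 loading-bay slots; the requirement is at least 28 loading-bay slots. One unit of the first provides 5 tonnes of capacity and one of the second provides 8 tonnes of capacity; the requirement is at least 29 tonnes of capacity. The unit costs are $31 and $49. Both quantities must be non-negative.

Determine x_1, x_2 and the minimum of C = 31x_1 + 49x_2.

x_1 = 9, x_2 = 6, minimum C = 573

Extreme points and C = 31x_1 + 49x_2:
  (0, 39/2) → C = 1911/2
  (28, 0) → C = 868
  (9, 6) → C = 573
  (148/7, 8/7) → C = 4980/7
The feasible region is unbounded (it extends along (0, 1), (1, 0)), but C strictly increases along every unbounded feasible direction, so there is no improving ray and the minimum is attained at a vertex.

The optimum lies where 3x_1 + 2x_2 = 39 and 2x_1 + 5x_2 = 48.
Solving simultaneously gives x_1 = 9, x_2 = 6.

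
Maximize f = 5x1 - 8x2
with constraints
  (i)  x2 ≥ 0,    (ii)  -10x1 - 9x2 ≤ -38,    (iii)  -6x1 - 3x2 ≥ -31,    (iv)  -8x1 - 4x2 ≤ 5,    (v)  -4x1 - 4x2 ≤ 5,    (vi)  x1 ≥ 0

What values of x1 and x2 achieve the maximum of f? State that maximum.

x1 = 31/6, x2 = 0, maximum f = 155/6

Vertices and f = 5x1 - 8x2:
  (19/5, 0) → f = 19
  (31/6, 0) → f = 155/6
  (0, 38/9) → f = -304/9
  (0, 31/3) → f = -248/3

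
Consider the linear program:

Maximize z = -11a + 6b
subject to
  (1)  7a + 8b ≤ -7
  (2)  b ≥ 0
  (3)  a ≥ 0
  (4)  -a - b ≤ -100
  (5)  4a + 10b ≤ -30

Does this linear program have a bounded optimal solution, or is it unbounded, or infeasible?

infeasible

The boundaries 7a + 8b = -7 and -a - b = -100 meet at (807, -707), but that point violates b ≥ 0. Every candidate vertex is excluded by some other constraint, so the feasible region is empty.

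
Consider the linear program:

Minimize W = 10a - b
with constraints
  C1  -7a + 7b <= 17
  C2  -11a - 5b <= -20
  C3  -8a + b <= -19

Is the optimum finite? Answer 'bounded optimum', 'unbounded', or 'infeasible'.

bounded optimum

Feasible corners and W = 10a - b:
  (150/49, 269/49) → W = 1231/49
  (115/51, -49/51) → W = 1199/51
The feasible region has finitely many vertices and no improving ray; the minimum is 1199/51 at (115/51, -49/51).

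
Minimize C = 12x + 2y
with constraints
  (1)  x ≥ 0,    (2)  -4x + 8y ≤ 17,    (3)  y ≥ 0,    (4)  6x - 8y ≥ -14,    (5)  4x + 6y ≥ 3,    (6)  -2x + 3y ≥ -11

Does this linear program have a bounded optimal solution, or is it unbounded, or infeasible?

bounded optimum

Vertices and C = 12x + 2y:
  (0, 7/4) → C = 7/2
  (0, 1/2) → C = 1
  (3/2, 23/8) → C = 95/4
  (139/4, 39/2) → C = 456
  (3/4, 0) → C = 9
  (11/2, 0) → C = 66
The feasible region has finitely many vertices and no improving ray; the minimum is 1 at (0, 1/2).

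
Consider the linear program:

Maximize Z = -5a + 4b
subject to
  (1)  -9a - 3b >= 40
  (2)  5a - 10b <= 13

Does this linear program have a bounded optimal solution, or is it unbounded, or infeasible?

unbounded

From the feasible point (-361/105, -317/105), moving in the direction (-3, 9) keeps every constraint satisfied while Z increases without bound.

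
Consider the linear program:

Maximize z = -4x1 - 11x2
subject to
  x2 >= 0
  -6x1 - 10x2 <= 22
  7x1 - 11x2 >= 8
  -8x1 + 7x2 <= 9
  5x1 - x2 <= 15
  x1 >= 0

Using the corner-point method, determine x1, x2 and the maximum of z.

x1 = 8/7, x2 = 0, maximum z = -32/7

Extreme points and z = -4x1 - 11x2:
  (8/7, 0) → z = -32/7
  (3, 0) → z = -12
  (157/48, 65/48) → z = -1343/48

At the optimal vertex, x2 = 0 and 7x1 - 11x2 = 8.
Solving simultaneously gives x1 = 8/7, x2 = 0.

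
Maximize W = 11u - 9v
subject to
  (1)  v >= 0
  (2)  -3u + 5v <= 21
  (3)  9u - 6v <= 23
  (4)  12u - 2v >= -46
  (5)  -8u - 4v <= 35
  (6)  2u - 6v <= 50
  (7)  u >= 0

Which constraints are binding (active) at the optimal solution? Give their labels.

(1) and (3)

Feasible corners and W = 11u - 9v:
  (23/9, 0) → W = 253/9
  (0, 0) → W = 0
  (241/27, 86/9) → W = 329/27
  (0, 21/5) → W = -189/5

The maximum is at (23/9, 0). Substituting into each constraint, equality holds for (1) and (3); the remaining constraints have slack.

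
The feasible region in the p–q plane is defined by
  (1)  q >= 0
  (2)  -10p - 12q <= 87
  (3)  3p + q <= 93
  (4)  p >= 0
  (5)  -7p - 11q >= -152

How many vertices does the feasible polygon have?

The feasible vertices (each the meet of two boundaries and inside every other half-plane) are:
  (0, 0)
  (152/7, 0)
  (0, 152/11)

3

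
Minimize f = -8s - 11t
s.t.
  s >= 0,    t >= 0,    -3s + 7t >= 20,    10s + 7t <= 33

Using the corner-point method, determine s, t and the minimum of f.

s = 0, t = 33/7, minimum f = -363/7

Feasible corners and f = -8s - 11t:
  (0, 20/7) → f = -220/7
  (0, 33/7) → f = -363/7
  (1, 23/7) → f = -309/7

The binding constraints are s = 0 and 10s + 7t = 33.
Solving simultaneously gives s = 0, t = 33/7.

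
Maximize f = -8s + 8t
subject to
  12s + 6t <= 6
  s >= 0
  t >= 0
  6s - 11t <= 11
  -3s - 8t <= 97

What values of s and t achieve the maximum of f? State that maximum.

Feasible corners and f = -8s + 8t:
  (0, 1) → f = 8
  (1/2, 0) → f = -4
  (0, 0) → f = 0

The binding constraints are 12s + 6t = 6 and s = 0.
Solving simultaneously gives s = 0, t = 1.

s = 0, t = 1, maximum f = 8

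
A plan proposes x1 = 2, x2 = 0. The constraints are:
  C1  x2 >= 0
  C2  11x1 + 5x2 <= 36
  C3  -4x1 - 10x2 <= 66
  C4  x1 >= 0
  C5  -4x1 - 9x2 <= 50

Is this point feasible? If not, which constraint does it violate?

C1: 0 ≥ 0 ✓
C2: 22 ≤ 36 ✓
C3: -8 ≤ 66 ✓
C4: 2 ≥ 0 ✓
C5: -8 ≤ 50 ✓

feasible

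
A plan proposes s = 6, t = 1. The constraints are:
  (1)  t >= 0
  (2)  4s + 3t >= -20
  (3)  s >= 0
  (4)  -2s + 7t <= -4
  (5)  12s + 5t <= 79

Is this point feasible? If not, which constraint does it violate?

(1): 1 ≥ 0 ✓
(2): 27 ≥ -20 ✓
(3): 6 ≥ 0 ✓
(4): -5 ≤ -4 ✓
(5): 77 ≤ 79 ✓

feasible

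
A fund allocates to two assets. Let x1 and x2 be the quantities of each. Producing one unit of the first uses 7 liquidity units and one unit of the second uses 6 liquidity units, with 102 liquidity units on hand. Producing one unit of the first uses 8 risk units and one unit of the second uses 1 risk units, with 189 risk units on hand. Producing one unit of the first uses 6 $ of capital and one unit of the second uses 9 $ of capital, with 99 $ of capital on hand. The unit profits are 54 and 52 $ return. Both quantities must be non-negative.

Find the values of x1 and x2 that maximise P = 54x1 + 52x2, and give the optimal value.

Vertices and P = 54x1 + 52x2:
  (0, 0) → P = 0
  (0, 11) → P = 572
  (102/7, 0) → P = 5508/7
  (12, 3) → P = 804

The binding constraints are 7x1 + 6x2 = 102 and 6x1 + 9x2 = 99.
Solving simultaneously gives x1 = 12, x2 = 3.

x1 = 12, x2 = 3, maximum P = 804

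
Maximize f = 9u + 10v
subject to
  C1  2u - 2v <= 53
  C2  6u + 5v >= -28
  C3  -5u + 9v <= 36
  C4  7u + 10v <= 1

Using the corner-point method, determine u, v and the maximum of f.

Extreme points and f = 9u + 10v:
  (19/2, -17) → f = -169/2
  (266/17, -369/34) → f = 549/17
  (-432/79, 76/79) → f = -3128/79
  (-351/113, 257/113) → f = -589/113

u = 266/17, v = -369/34, maximum f = 549/17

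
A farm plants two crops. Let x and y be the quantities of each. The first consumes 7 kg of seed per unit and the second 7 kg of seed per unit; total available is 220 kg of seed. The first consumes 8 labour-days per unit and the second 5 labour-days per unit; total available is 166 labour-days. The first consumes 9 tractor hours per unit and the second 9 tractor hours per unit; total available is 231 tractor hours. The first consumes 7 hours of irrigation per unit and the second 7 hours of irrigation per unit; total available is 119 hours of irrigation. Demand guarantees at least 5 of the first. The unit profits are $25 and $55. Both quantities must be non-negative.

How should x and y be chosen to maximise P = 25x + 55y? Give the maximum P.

x = 5, y = 12, maximum P = 785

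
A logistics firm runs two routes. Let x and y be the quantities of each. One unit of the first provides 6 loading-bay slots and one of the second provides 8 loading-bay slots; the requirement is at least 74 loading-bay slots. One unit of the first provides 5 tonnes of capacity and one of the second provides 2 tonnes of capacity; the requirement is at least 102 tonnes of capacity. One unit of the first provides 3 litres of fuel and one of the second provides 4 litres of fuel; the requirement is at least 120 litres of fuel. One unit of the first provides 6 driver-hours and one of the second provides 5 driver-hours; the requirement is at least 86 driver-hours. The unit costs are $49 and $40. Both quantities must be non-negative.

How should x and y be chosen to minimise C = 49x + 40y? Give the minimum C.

x = 12, y = 21, minimum C = 1428

Vertices and C = 49x + 40y:
  (0, 51) → C = 2040
  (40, 0) → C = 1960
  (12, 21) → C = 1428
The feasible region is unbounded (it extends along (0, 1), (1, 0)), but C strictly increases along every unbounded feasible direction, so there is no improving ray and the minimum is attained at a vertex.

At the optimal vertex, 5x + 2y = 102 and 3x + 4y = 120.
Solving simultaneously gives x = 12, y = 21.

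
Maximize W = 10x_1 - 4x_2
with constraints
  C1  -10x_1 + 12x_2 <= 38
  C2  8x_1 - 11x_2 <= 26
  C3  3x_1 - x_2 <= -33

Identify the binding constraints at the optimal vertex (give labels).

Extreme points and W = 10x_1 - 4x_2:
  (-365/7, -282/7) → W = -2522/7
  (-179/13, -108/13) → W = -1358/13
  (-389/25, -342/25) → W = -2522/25

The maximum is at (-389/25, -342/25). Substituting into each constraint, equality holds for C2 and C3; the remaining constraints have slack.

C2 and C3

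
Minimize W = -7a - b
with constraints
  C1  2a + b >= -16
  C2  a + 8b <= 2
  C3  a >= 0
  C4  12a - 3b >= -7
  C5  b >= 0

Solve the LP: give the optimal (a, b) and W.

a = 2, b = 0, minimum W = -14

Vertices and W = -7a - b:
  (0, 1/4) → W = -1/4
  (2, 0) → W = -14
  (0, 0) → W = 0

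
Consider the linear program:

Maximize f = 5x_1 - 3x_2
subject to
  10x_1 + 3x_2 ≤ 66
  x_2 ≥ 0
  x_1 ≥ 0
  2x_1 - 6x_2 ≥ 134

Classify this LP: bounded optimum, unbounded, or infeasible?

infeasible

The boundaries 10x_1 + 3x_2 = 66 and x_2 = 0 meet at (33/5, 0), but that point violates 2x_1 - 6x_2 ≥ 134. Every candidate vertex is excluded by some other constraint, so the feasible region is empty.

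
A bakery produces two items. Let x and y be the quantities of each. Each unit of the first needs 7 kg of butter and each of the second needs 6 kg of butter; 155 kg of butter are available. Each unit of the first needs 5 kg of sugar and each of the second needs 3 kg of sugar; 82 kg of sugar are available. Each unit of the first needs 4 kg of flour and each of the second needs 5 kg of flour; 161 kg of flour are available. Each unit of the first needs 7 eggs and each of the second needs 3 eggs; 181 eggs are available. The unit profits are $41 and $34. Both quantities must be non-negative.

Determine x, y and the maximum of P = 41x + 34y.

x = 3, y = 67/3, maximum P = 2647/3

Feasible corners and P = 41x + 34y:
  (0, 0) → P = 0
  (0, 155/6) → P = 2635/3
  (82/5, 0) → P = 3362/5
  (3, 67/3) → P = 2647/3

The binding constraints are 7x + 6y = 155 and 5x + 3y = 82.
Solving simultaneously gives x = 3, y = 67/3.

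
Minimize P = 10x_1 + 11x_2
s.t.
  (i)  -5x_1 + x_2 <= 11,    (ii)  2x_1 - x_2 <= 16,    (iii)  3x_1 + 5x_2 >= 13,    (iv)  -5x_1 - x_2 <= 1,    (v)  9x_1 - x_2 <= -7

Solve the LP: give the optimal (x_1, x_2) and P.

x_1 = -9/11, x_2 = 34/11, minimum P = 284/11

Vertices and P = 10x_1 + 11x_2:
  (-6/5, 5) → P = 43
  (1, 16) → P = 186
  (-9/11, 34/11) → P = 284/11
  (-11/24, 23/8) → P = 649/24

The optimum lies where 3x_1 + 5x_2 = 13 and -5x_1 - x_2 = 1.
Solving simultaneously gives x_1 = -9/11, x_2 = 34/11.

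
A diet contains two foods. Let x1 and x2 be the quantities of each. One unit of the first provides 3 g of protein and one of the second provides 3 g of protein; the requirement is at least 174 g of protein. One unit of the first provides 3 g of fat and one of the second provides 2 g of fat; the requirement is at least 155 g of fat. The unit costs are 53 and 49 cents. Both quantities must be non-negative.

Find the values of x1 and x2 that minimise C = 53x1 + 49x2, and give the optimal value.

Vertices and C = 53x1 + 49x2:
  (0, 155/2) → C = 7595/2
  (58, 0) → C = 3074
  (39, 19) → C = 2998
The feasible region is unbounded (it extends along (0, 1), (1, 0)), but C strictly increases along every unbounded feasible direction, so there is no improving ray and the minimum is attained at a vertex.

The binding constraints are 3x1 + 3x2 = 174 and 3x1 + 2x2 = 155.
Solving simultaneously gives x1 = 39, x2 = 19.

x1 = 39, x2 = 19, minimum C = 2998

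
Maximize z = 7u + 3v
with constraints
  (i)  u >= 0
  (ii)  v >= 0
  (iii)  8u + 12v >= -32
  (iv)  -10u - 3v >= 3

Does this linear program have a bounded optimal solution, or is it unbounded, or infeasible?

infeasible

The boundaries u = 0 and v = 0 meet at (0, 0), but that point violates -10u - 3v ≥ 3. Every candidate vertex is excluded by some other constraint, so the feasible region is empty.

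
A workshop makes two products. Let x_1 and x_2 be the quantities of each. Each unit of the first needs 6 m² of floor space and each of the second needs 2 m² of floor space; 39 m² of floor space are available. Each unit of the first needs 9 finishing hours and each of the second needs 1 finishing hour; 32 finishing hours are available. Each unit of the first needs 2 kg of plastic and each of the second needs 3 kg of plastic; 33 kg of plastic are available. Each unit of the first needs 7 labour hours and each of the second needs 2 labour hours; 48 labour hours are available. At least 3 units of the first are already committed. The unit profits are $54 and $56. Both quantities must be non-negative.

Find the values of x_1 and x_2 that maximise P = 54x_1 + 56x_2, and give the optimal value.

Feasible corners and P = 54x_1 + 56x_2:
  (32/9, 0) → P = 192
  (3, 0) → P = 162
  (3, 5) → P = 442

The optimum lies where 9x_1 + x_2 = 32 and x_1 = 3.
Solving simultaneously gives x_1 = 3, x_2 = 5.

x_1 = 3, x_2 = 5, maximum P = 442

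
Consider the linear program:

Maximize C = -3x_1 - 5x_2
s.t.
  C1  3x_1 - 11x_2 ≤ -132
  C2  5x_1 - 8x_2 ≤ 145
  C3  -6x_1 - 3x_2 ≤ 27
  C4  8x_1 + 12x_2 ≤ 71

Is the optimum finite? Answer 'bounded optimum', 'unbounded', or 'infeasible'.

Vertices and C = -3x_1 - 5x_2:
  (-231/25, 237/25) → C = -492/25
  (-803/124, 1269/124) → C = -984/31
  (-179/16, 107/8) → C = -533/16
The feasible region has finitely many vertices and no improving ray; the maximum is -492/25 at (-231/25, 237/25).

bounded optimum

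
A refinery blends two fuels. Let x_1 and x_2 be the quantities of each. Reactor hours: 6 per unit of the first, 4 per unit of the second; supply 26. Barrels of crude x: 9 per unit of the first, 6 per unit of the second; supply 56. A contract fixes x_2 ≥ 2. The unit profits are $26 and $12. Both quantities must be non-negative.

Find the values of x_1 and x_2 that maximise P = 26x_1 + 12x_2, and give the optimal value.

x_1 = 3, x_2 = 2, maximum P = 102

The optimum lies where 6x_1 + 4x_2 = 26 and x_2 = 2.
Solving simultaneously gives x_1 = 3, x_2 = 2.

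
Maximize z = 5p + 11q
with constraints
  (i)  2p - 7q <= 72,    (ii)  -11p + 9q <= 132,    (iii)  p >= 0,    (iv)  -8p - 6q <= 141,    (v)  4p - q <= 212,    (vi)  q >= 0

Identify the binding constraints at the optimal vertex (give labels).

Corner points and z = 5p + 11q:
  (706/13, 68/13) → z = 4278/13
  (36, 0) → z = 180
  (0, 44/3) → z = 484/3
  (408/5, 572/5) → z = 8332/5
  (0, 0) → z = 0

The maximum is at (408/5, 572/5). Substituting into each constraint, equality holds for (ii) and (v); the remaining constraints have slack.

(ii) and (v)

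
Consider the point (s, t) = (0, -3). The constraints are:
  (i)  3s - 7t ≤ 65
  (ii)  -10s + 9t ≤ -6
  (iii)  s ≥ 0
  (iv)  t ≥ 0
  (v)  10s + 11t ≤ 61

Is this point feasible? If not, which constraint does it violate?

not feasible — violates (iv)

Constraint (iv): t = -3, which is not ≥ 0. All other constraints are satisfied.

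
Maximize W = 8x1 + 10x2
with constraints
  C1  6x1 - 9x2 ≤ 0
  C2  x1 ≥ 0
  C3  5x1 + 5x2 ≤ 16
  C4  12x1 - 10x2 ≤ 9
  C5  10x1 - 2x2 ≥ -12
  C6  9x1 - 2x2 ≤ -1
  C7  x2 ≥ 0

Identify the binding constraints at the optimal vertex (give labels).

Vertices and W = 8x1 + 10x2:
  (0, 16/5) → W = 32
  (0, 1/2) → W = 5
  (27/55, 149/55) → W = 1706/55

The maximum is at (0, 16/5). Substituting into each constraint, equality holds for C2 and C3; the remaining constraints have slack.

C2 and C3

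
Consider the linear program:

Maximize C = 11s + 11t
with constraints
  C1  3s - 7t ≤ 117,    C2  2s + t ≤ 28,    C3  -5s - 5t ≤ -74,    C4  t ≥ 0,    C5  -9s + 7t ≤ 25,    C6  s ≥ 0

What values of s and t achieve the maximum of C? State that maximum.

s = 171/23, t = 302/23, maximum C = 5203/23

Corner points and C = 11s + 11t:
  (66/5, 8/5) → C = 814/5
  (171/23, 302/23) → C = 5203/23
  (393/80, 791/80) → C = 814/5

At the optimal vertex, 2s + t = 28 and -9s + 7t = 25.
Solving simultaneously gives s = 171/23, t = 302/23.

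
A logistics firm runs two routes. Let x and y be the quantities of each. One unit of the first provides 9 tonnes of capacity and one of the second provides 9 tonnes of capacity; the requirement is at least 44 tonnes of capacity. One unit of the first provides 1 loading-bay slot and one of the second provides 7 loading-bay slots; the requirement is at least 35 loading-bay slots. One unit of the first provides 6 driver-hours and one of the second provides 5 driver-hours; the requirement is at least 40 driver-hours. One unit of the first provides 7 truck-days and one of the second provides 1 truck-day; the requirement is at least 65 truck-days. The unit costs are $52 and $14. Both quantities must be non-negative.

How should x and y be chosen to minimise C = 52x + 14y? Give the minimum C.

x = 35/4, y = 15/4, minimum C = 1015/2

Corner points and C = 52x + 14y:
  (0, 65) → C = 910
  (35, 0) → C = 1820
  (35/4, 15/4) → C = 1015/2
The feasible region is unbounded (it extends along (0, 1), (1, 0)), but C strictly increases along every unbounded feasible direction, so there is no improving ray and the minimum is attained at a vertex.

The binding constraints are x + 7y = 35 and 7x + y = 65.
Solving simultaneously gives x = 35/4, y = 15/4.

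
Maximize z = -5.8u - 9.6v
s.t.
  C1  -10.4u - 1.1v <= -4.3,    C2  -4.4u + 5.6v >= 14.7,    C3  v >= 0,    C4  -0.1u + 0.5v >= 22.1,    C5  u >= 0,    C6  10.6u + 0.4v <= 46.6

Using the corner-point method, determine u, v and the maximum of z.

Corner points and z = -5.8u - 9.6v:
  (0, 221/5) → z = -10608/25
  (241/89, 3982/89) → z = -39625/89
  (0, 233/2) → z = -5592/5

At the optimal vertex, -0.1u + 0.5v = 22.1 and u = 0.
Solving simultaneously gives u = 0, v = 221/5.

u = 0, v = 44.2, maximum z = -424.32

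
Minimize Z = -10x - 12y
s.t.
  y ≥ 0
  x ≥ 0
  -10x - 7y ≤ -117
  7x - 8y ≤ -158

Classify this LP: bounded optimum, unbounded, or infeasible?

unbounded

From the feasible point (0, 79/4), moving in the direction (0, 1) keeps every constraint satisfied while Z decreases without bound.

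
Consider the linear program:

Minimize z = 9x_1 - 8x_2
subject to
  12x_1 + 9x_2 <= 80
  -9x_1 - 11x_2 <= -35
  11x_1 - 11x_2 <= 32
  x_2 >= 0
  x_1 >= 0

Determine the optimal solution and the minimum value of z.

x_1 = 0, x_2 = 80/9, minimum z = -640/9

Vertices and z = 9x_1 - 8x_2:
  (1168/231, 496/231) → z = 6544/231
  (0, 80/9) → z = -640/9
  (67/20, 97/220) → z = 5857/220
  (0, 35/11) → z = -280/11

The binding constraints are 12x_1 + 9x_2 = 80 and x_1 = 0.
Solving simultaneously gives x_1 = 0, x_2 = 80/9.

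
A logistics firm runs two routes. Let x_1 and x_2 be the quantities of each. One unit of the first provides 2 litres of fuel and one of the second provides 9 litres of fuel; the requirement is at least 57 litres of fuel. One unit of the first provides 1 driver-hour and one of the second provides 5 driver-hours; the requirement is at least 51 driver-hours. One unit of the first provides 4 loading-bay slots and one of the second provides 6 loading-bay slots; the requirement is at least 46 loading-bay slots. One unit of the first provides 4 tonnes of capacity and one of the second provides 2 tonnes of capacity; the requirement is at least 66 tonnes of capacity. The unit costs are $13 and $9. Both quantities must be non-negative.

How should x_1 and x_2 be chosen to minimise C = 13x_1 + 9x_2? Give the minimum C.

x_1 = 38/3, x_2 = 23/3, minimum C = 701/3

Vertices and C = 13x_1 + 9x_2:
  (0, 33) → C = 297
  (51, 0) → C = 663
  (38/3, 23/3) → C = 701/3
The feasible region is unbounded (it extends along (0, 1), (1, 0)), but C strictly increases along every unbounded feasible direction, so there is no improving ray and the minimum is attained at a vertex.

The binding constraints are x_1 + 5x_2 = 51 and 4x_1 + 2x_2 = 66.
Solving simultaneously gives x_1 = 38/3, x_2 = 23/3.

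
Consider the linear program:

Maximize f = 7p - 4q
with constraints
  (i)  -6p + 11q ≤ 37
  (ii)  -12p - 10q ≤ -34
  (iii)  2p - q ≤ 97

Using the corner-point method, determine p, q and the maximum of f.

p = 251/8, q = -137/4, maximum f = 2853/8

Extreme points and f = 7p - 4q:
  (1/48, 27/8) → f = -641/48
  (69, 41) → f = 319
  (251/8, -137/4) → f = 2853/8

At the optimal vertex, -12p - 10q = -34 and 2p - q = 97.
Solving simultaneously gives p = 251/8, q = -137/4.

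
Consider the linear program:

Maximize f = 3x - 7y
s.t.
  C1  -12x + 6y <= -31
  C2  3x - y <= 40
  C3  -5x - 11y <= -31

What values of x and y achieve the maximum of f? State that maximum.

x = 471/38, y = -107/38, maximum f = 1081/19

The binding constraints are 3x - y = 40 and -5x - 11y = -31.
Solving simultaneously gives x = 471/38, y = -107/38.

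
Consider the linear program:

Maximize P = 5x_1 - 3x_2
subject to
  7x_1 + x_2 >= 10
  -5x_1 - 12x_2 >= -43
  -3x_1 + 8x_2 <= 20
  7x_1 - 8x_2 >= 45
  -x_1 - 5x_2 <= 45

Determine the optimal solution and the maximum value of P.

Corner points and P = 5x_1 - 3x_2:
  (125/63, -35/9) → P = 1360/63
  (95/34, -325/34) → P = 725/17
  (221/31, 19/31) → P = 1048/31
  (755/13, -268/13) → P = 4579/13

The binding constraints are -5x_1 - 12x_2 = -43 and -x_1 - 5x_2 = 45.
Solving simultaneously gives x_1 = 755/13, x_2 = -268/13.

x_1 = 755/13, x_2 = -268/13, maximum P = 4579/13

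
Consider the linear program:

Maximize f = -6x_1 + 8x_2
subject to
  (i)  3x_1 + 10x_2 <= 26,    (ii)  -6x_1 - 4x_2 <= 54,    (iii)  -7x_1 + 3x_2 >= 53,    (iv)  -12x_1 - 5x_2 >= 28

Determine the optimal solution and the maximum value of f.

Vertices and f = -6x_1 + 8x_2:
  (-161/12, 53/8) → f = 267/2
  (-452/79, 341/79) → f = 5440/79
  (-187/23, -30/23) → f = 882/23

x_1 = -161/12, x_2 = 53/8, maximum f = 267/2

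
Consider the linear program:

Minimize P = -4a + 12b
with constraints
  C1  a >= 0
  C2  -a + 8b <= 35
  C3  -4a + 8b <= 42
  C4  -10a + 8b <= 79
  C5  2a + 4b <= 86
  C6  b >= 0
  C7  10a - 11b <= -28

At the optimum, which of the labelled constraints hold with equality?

C1 and C7

Corner points and P = -4a + 12b:
  (0, 35/8) → P = 105/2
  (0, 28/11) → P = 336/11
  (7/3, 14/3) → P = 140/3

The minimum is at (0, 28/11). Substituting into each constraint, equality holds for C1 and C7; the remaining constraints have slack.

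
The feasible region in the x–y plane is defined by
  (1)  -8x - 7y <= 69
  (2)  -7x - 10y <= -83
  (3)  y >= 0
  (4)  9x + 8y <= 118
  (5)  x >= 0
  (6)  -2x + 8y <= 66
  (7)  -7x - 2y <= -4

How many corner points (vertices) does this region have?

Intersecting each pair of boundary lines and keeping only the points that satisfy every inequality leaves:
  (83/7, 0)
  (1/19, 157/19)
  (118/9, 0)
  (52/11, 415/44)

4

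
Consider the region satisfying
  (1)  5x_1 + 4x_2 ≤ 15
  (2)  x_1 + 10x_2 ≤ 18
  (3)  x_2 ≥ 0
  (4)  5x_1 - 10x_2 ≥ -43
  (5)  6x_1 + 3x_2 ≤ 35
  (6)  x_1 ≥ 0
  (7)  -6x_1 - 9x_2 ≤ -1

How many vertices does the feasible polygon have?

5

Intersecting each pair of boundary lines and keeping only the points that satisfy every inequality leaves:
  (39/23, 75/46)
  (3, 0)
  (0, 9/5)
  (1/6, 0)
  (0, 1/9)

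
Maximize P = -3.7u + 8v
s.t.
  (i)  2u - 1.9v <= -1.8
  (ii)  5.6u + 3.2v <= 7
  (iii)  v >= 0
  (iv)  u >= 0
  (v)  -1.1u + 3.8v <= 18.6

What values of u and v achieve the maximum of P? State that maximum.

At the optimal vertex, 5.6u + 3.2v = 7 and u = 0.
Solving simultaneously gives u = 0, v = 35/16.

u = 0, v = 2.1875, maximum P = 17.5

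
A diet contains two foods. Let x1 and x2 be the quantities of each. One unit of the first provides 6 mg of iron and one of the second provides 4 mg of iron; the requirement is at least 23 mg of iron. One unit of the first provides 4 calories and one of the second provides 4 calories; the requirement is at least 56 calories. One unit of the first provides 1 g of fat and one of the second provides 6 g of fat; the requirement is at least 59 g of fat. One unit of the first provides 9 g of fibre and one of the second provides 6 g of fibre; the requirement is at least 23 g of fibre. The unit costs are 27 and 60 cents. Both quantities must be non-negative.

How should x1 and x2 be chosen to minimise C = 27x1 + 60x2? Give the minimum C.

Feasible corners and C = 27x1 + 60x2:
  (0, 14) → C = 840
  (59, 0) → C = 1593
  (5, 9) → C = 675
The feasible region is unbounded (it extends along (0, 1), (1, 0)), but C strictly increases along every unbounded feasible direction, so there is no improving ray and the minimum is attained at a vertex.

At the optimal vertex, 4x1 + 4x2 = 56 and x1 + 6x2 = 59.
Solving simultaneously gives x1 = 5, x2 = 9.

x1 = 5, x2 = 9, minimum C = 675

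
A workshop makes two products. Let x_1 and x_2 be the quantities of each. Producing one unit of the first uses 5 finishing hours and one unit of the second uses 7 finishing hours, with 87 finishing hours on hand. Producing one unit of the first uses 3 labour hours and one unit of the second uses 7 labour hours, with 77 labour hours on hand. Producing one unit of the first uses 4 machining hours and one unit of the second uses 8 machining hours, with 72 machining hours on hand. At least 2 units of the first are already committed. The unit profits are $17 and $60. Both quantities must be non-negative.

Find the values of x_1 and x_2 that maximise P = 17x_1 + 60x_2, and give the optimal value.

Feasible corners and P = 17x_1 + 60x_2:
  (87/5, 0) → P = 1479/5
  (2, 0) → P = 34
  (16, 1) → P = 332
  (2, 8) → P = 514

The optimum lies where 4x_1 + 8x_2 = 72 and x_1 = 2.
Solving simultaneously gives x_1 = 2, x_2 = 8.

x_1 = 2, x_2 = 8, maximum P = 514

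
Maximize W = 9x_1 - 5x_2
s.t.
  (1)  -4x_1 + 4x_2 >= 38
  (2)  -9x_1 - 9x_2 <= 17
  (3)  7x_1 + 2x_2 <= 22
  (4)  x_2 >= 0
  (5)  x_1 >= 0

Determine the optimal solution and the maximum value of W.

x_1 = 1/3, x_2 = 59/6, maximum W = -277/6

Vertices and W = 9x_1 - 5x_2:
  (1/3, 59/6) → W = -277/6
  (0, 19/2) → W = -95/2
  (0, 11) → W = -55

The binding constraints are -4x_1 + 4x_2 = 38 and 7x_1 + 2x_2 = 22.
Solving simultaneously gives x_1 = 1/3, x_2 = 59/6.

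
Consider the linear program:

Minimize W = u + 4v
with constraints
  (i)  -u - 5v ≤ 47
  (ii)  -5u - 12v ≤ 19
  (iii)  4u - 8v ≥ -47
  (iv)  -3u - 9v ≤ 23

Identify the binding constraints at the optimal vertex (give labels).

Feasible corners and W = u + 4v:
  (154/3, -59/3) → W = -82/3
  (-179/22, 159/88) → W = -10/11
  (35/3, -58/9) → W = -127/9
The feasible region is unbounded (it extends along (2, 1), (5, -1)), but W strictly increases along every unbounded feasible direction, so there is no improving ray and the minimum is attained at a vertex.

The minimum is at (154/3, -59/3). Substituting into each constraint, equality holds for (i) and (iv); the remaining constraints have slack.

(i) and (iv)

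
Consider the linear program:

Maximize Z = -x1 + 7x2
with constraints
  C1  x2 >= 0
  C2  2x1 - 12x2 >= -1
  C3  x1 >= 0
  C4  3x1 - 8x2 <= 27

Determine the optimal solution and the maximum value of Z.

x1 = 83/5, x2 = 57/20, maximum Z = 67/20

Extreme points and Z = -x1 + 7x2:
  (0, 0) → Z = 0
  (9, 0) → Z = -9
  (0, 1/12) → Z = 7/12
  (83/5, 57/20) → Z = 67/20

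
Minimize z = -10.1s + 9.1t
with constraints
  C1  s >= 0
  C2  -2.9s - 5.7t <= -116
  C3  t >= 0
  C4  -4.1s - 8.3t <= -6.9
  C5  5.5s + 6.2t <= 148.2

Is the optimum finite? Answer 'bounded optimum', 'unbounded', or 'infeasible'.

bounded optimum

Vertices and z = -10.1s + 9.1t:
  (0, 1160/57) → z = 10556/57
  (0, 741/31) → z = 67431/310
  (12554/1337, 20822/1337) → z = 313424/6685
The feasible region has finitely many vertices and no improving ray; the minimum is 313424/6685 at (12554/1337, 20822/1337).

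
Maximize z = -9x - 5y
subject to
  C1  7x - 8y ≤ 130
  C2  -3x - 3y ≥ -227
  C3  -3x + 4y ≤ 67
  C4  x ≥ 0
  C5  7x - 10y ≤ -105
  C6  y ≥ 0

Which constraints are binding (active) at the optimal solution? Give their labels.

Vertices and z = -9x - 5y:
  (101/3, 42) → z = -513
  (115/3, 112/3) → z = -1595/3
  (0, 67/4) → z = -335/4
  (0, 21/2) → z = -105/2

The maximum is at (0, 21/2). Substituting into each constraint, equality holds for C4 and C5; the remaining constraints have slack.

C4 and C5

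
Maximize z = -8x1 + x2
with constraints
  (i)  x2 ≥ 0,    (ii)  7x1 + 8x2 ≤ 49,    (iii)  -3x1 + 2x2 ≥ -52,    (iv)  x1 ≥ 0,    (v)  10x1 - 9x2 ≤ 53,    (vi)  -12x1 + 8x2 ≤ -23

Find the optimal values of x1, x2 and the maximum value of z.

x1 = 23/12, x2 = 0, maximum z = -46/3

Vertices and z = -8x1 + x2:
  (53/10, 0) → z = -212/5
  (23/12, 0) → z = -46/3
  (865/143, 119/143) → z = -6801/143
  (72/19, 427/152) → z = -4181/152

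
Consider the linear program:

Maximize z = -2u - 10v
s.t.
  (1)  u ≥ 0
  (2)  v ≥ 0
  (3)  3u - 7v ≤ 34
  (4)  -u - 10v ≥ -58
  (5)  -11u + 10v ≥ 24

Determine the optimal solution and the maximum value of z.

u = 0, v = 12/5, maximum z = -24

Corner points and z = -2u - 10v:
  (0, 29/5) → z = -58
  (0, 12/5) → z = -24
  (17/6, 331/60) → z = -365/6

At the optimal vertex, u = 0 and -11u + 10v = 24.
Solving simultaneously gives u = 0, v = 12/5.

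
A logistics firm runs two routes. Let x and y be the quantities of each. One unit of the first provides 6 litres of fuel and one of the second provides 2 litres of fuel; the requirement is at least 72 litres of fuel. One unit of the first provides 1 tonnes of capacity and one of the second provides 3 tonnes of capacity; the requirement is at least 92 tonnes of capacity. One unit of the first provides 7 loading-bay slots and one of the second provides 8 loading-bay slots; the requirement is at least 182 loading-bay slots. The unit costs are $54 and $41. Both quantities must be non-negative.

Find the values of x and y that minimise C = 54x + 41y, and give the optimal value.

x = 2, y = 30, minimum C = 1338

Feasible corners and C = 54x + 41y:
  (0, 36) → C = 1476
  (92, 0) → C = 4968
  (2, 30) → C = 1338
The feasible region is unbounded (it extends along (0, 1), (1, 0)), but C strictly increases along every unbounded feasible direction, so there is no improving ray and the minimum is attained at a vertex.

The optimum lies where 6x + 2y = 72 and x + 3y = 92.
Solving simultaneously gives x = 2, y = 30.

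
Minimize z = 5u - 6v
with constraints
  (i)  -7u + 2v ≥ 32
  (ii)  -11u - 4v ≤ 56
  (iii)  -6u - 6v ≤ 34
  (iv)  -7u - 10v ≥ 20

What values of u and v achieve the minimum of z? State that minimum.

u = -240/41, v = 86/41, minimum z = -1716/41

Feasible corners and z = 5u - 6v:
  (-24/5, -4/5) → z = -96/5
  (-30/7, 1) → z = -192/7
  (-240/41, 86/41) → z = -1716/41

At the optimal vertex, -11u - 4v = 56 and -7u - 10v = 20.
Solving simultaneously gives u = -240/41, v = 86/41.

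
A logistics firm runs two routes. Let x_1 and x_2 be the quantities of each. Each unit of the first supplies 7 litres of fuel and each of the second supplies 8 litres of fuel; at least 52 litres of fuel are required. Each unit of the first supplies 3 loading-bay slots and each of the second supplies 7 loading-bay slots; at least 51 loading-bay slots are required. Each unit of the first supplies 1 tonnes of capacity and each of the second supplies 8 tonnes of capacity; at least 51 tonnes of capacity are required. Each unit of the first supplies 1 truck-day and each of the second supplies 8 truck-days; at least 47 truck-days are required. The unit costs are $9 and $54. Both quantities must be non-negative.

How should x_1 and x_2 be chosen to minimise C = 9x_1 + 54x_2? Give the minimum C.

x_1 = 3, x_2 = 6, minimum C = 351

Feasible corners and C = 9x_1 + 54x_2:
  (0, 51/7) → C = 2754/7
  (51, 0) → C = 459
  (3, 6) → C = 351
The feasible region is unbounded (it extends along (0, 1), (1, 0)), but C strictly increases along every unbounded feasible direction, so there is no improving ray and the minimum is attained at a vertex.

The optimum lies where 3x_1 + 7x_2 = 51 and x_1 + 8x_2 = 51.
Solving simultaneously gives x_1 = 3, x_2 = 6.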